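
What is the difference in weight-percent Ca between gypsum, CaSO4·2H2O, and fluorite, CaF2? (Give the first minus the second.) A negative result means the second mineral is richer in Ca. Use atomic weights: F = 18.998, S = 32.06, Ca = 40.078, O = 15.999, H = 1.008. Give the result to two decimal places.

-28.05 percentage points

M(CaSO4·2H2O) = 172.164 g/mol, so wt% Ca = 40.078/172.164 × 100 = 23.28%.
M(CaF2) = 78.074 g/mol, so wt% Ca = 40.078/78.074 × 100 = 51.33%.
23.28 − 51.33 = -28.05 pp.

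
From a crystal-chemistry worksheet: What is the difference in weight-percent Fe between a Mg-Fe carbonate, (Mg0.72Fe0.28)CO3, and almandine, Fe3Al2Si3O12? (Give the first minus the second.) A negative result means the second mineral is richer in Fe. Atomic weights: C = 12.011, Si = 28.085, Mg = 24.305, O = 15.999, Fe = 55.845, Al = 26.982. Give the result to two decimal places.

-16.87 percentage points

Fe in (Mg0.72Fe0.28)CO3: molar mass 93.144 g/mol; 0.28×55.845 = 15.637 g → 16.79 wt%.
Fe in Fe3Al2Si3O12: molar mass 497.742 g/mol; 3×55.845 = 167.535 g → 33.66 wt%.
Difference = 16.79 − 33.66 = -16.87 percentage points.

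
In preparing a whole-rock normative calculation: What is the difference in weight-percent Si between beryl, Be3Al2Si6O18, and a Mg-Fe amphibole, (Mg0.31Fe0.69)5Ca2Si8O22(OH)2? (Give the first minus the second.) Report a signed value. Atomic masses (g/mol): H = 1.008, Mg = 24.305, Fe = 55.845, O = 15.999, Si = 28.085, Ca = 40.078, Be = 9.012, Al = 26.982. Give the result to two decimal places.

6.96 percentage points

Si in Be3Al2Si6O18: molar mass 537.492 g/mol; 6×28.085 = 168.510 g → 31.35 wt%.
Si in (Mg0.31Fe0.69)5Ca2Si8O22(OH)2: molar mass 921.166 g/mol; 8×28.085 = 224.680 g → 24.39 wt%.
Difference = 31.35 − 24.39 = 6.96 percentage points.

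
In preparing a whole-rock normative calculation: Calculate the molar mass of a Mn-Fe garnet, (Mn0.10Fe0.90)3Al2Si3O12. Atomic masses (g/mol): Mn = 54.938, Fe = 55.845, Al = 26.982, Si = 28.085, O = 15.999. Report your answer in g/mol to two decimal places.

497.47 g/mol

The formula mass is the sum 0.30·54.938 + 2.70·55.845 + 2·26.982 + 3·28.085 + 12·15.999.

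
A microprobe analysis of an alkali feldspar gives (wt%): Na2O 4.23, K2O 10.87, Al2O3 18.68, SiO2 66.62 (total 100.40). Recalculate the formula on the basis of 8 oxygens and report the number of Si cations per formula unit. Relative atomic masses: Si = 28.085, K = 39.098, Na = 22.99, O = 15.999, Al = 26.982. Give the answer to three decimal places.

3.006 Si apfu

Na2O (M=61.979): mol = 0.06825; Na = 0.13650, O = 0.06825.
K2O (M=94.195): mol = 0.11540; K = 0.23080, O = 0.11540.
Al2O3 (M=101.961): mol = 0.18321; Al = 0.36642, O = 0.54963.
SiO2 (M=60.083): mol = 1.10880; Si = 1.10880, O = 2.21760.
ΣO = 2.95088; factor = 8/ΣO = 2.71106.
Si apfu = 1.10880 × 2.71106 = 3.006.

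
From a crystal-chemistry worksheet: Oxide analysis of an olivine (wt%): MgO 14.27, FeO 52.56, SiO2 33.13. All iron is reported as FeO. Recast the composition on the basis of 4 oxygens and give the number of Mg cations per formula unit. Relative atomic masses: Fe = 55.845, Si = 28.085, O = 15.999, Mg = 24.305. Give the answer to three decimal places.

14.27 wt% MgO ÷ 40.304 g/mol = 0.35406 mol, giving 0.35406 Mg and 0.35406 O.
52.56 wt% FeO ÷ 71.844 g/mol = 0.73159 mol, giving 0.73159 Fe and 0.73159 O.
33.13 wt% SiO2 ÷ 60.083 g/mol = 0.55140 mol, giving 0.55140 Si and 1.10280 O.
Oxygen sums to 2.18845; scaling by 4/2.18845 = 1.82778 puts the formula on 4 O.
Mg: 0.35406 × 1.82778 = 0.647 atoms per formula unit.

0.647 Mg apfu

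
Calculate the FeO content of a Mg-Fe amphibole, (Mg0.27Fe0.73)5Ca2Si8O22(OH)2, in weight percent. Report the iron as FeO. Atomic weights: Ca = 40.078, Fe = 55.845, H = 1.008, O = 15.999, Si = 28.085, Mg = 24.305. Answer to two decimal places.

Molar mass of (Mg0.27Fe0.73)5Ca2Si8O22(OH)2 = 1.35×24.305 + 3.65×55.845 + 2×40.078 + 8×28.085 + 24×15.999 + 2×1.008 = 927.474 g/mol.
Each formula unit contains 3.65 Fe, equivalent to 3.65/1 = 3.6500 mol FeO.
M(FeO) = 1×55.845 + 1×15.999 = 71.844 g/mol.
Mass of FeO per formula unit = 3.6500 × 71.844 = 262.231 g.
FeO wt% = 262.231 / 927.474 × 100 = 28.27%.

28.27 wt%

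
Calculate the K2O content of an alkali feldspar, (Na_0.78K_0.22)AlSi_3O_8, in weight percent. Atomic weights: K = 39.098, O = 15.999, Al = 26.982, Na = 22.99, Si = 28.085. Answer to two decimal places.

Formula mass = 265.763 g/mol.
0.22 K → 0.1100 mol K2O per formula unit; M(K2O) = 94.195, so K2O mass = 10.361 g.
10.361/265.763 × 100 = 3.90 wt%.

3.90 wt%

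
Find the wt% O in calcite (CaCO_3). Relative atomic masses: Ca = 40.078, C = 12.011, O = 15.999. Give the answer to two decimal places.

Molar mass of CaCO_3: 1·40.078 + 1·12.011 + 3·15.999 = 100.086 g/mol.
Mass of O per formula unit: 3 × 15.999 = 47.997 g.
Weight fraction O = 47.997 / 100.086 = 0.4796.

47.96 weight percent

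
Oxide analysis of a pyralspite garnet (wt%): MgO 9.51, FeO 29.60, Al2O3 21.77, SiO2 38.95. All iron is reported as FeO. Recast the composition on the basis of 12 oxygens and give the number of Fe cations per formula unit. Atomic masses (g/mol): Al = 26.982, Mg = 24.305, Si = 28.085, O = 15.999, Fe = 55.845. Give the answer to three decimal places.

9.51 wt% MgO ÷ 40.304 g/mol = 0.23596 mol, giving 0.23596 Mg and 0.23596 O.
29.60 wt% FeO ÷ 71.844 g/mol = 0.41200 mol, giving 0.41200 Fe and 0.41200 O.
21.77 wt% Al2O3 ÷ 101.961 g/mol = 0.21351 mol, giving 0.42702 Al and 0.64053 O.
38.95 wt% SiO2 ÷ 60.083 g/mol = 0.64827 mol, giving 0.64827 Si and 1.29654 O.
Oxygen sums to 2.58503; scaling by 12/2.58503 = 4.64211 puts the formula on 12 O.
Fe: 0.41200 × 4.64211 = 1.913 atoms per formula unit.

1.913 Fe apfu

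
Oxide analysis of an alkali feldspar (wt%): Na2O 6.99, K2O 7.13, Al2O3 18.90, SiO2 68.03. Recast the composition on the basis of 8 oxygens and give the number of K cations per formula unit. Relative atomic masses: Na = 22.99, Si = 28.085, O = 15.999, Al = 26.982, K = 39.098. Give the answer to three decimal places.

Na2O: 6.99/61.979 = 0.11278 mol → 0.22556 mol Na, 0.11278 mol O.
K2O: 7.13/94.195 = 0.07569 mol → 0.15138 mol K, 0.07569 mol O.
Al2O3: 18.90/101.961 = 0.18536 mol → 0.37072 mol Al, 0.55608 mol O.
SiO2: 68.03/60.083 = 1.13227 mol → 1.13227 mol Si, 2.26454 mol O.
Total oxygen = 3.00909 mol. Normalization factor = 8/3.00909 = 2.65861.
K per 8 O = 0.15138 × 2.65861 = 0.402.

0.402 K apfu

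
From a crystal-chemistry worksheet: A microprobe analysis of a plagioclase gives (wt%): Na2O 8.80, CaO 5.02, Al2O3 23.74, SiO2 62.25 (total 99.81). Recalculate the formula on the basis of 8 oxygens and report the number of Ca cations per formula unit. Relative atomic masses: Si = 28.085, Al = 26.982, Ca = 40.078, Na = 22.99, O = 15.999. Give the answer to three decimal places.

Na2O (M=61.979): mol = 0.14198; Na = 0.28396, O = 0.14198.
CaO (M=56.077): mol = 0.08952; Ca = 0.08952, O = 0.08952.
Al2O3 (M=101.961): mol = 0.23283; Al = 0.46566, O = 0.69849.
SiO2 (M=60.083): mol = 1.03607; Si = 1.03607, O = 2.07214.
ΣO = 3.00213; factor = 8/ΣO = 2.66477.
Ca apfu = 0.08952 × 2.66477 = 0.239.

0.239 Ca apfu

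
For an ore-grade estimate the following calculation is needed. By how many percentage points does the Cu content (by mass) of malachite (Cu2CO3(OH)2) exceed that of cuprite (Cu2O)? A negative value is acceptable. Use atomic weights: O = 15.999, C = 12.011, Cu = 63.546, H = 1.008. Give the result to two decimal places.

M(Cu2CO3(OH)2) = 221.114 g/mol, so wt% Cu = 127.092/221.114 × 100 = 57.48%.
M(Cu2O) = 143.091 g/mol, so wt% Cu = 127.092/143.091 × 100 = 88.82%.
57.48 − 88.82 = -31.34 pp.

-31.34 percentage points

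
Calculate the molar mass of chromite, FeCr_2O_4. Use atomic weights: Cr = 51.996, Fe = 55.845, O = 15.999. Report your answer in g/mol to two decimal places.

The formula mass is the sum 1·55.845 + 2·51.996 + 4·15.999.

223.83 g/mol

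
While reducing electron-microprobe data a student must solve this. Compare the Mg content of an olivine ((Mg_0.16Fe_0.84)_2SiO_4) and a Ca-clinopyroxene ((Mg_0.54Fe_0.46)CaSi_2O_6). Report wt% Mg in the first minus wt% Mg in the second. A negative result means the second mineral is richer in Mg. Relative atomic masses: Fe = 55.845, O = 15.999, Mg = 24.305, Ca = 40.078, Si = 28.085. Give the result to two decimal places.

-1.66 percentage points

M((Mg_0.16Fe_0.84)_2SiO_4) = 193.678 g/mol, so wt% Mg = 7.778/193.678 × 100 = 4.02%.
M((Mg_0.54Fe_0.46)CaSi_2O_6) = 231.055 g/mol, so wt% Mg = 13.125/231.055 × 100 = 5.68%.
4.02 − 5.68 = -1.66 pp.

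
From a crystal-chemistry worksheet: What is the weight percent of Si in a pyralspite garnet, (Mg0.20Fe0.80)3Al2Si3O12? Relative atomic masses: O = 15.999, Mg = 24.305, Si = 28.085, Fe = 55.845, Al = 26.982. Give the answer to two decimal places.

17.60 mass %

Molar mass of (Mg0.20Fe0.80)3Al2Si3O12: 0.60·24.305 + 2.40·55.845 + 2·26.982 + 3·28.085 + 12·15.999 = 478.818 g/mol.
Mass of Si per formula unit: 3 × 28.085 = 84.255 g.
Weight fraction Si = 84.255 / 478.818 = 0.1760.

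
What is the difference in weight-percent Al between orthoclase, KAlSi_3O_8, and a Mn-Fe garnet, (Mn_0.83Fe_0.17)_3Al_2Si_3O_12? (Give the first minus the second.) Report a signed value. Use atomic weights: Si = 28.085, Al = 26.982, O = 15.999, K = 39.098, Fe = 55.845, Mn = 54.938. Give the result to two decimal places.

M(KAlSi_3O_8) = 278.327 g/mol, so wt% Al = 26.982/278.327 × 100 = 9.69%.
M((Mn_0.83Fe_0.17)_3Al_2Si_3O_12) = 495.484 g/mol, so wt% Al = 53.964/495.484 × 100 = 10.89%.
9.69 − 10.89 = -1.20 pp.

-1.20 percentage points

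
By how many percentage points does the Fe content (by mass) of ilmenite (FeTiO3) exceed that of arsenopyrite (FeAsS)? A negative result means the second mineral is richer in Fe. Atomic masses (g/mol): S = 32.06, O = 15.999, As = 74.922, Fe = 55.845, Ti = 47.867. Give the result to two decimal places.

2.51 percentage points

First mineral: 55.845 g Fe in 151.709 g formula = 36.81 wt% Fe.
Second mineral: 55.845 g Fe in 162.827 g formula = 34.30 wt% Fe.
36.81% − 34.30% gives a difference of 2.51 percentage points.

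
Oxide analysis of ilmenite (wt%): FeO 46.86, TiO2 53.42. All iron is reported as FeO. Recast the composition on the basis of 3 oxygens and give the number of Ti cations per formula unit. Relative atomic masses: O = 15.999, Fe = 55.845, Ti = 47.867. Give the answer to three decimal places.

1.008 Ti apfu

46.86 wt% FeO ÷ 71.844 g/mol = 0.65225 mol, giving 0.65225 Fe and 0.65225 O.
53.42 wt% TiO2 ÷ 79.865 g/mol = 0.66888 mol, giving 0.66888 Ti and 1.33776 O.
Oxygen sums to 1.99001; scaling by 3/1.99001 = 1.50753 puts the formula on 3 O.
Ti: 0.66888 × 1.50753 = 1.008 atoms per formula unit.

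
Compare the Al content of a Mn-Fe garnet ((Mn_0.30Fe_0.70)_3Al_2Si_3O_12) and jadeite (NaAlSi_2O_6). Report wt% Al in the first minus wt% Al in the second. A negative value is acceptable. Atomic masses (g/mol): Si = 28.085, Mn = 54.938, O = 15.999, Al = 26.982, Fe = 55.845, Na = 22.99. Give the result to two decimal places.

-2.49 percentage points

Al in (Mn_0.30Fe_0.70)_3Al_2Si_3O_12: molar mass 496.926 g/mol; 2×26.982 = 53.964 g → 10.86 wt%.
Al in NaAlSi_2O_6: molar mass 202.136 g/mol; 1×26.982 = 26.982 g → 13.35 wt%.
Difference = 10.86 − 13.35 = -2.49 percentage points.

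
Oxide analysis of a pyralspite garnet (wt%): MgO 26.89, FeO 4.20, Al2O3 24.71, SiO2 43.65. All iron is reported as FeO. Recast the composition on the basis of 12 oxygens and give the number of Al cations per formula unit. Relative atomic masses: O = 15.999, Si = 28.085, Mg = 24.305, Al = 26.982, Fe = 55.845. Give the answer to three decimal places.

2.002 Al apfu

MgO (M=40.304): mol = 0.66718; Mg = 0.66718, O = 0.66718.
FeO (M=71.844): mol = 0.05846; Fe = 0.05846, O = 0.05846.
Al2O3 (M=101.961): mol = 0.24235; Al = 0.48470, O = 0.72705.
SiO2 (M=60.083): mol = 0.72650; Si = 0.72650, O = 1.45300.
ΣO = 2.90569; factor = 12/ΣO = 4.12983.
Al apfu = 0.48470 × 4.12983 = 2.002.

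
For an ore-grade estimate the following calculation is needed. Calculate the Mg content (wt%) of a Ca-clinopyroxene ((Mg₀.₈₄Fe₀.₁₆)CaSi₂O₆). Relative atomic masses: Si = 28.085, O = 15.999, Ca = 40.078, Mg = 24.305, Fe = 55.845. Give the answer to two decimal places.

9.21 wt%

Molar mass of (Mg₀.₈₄Fe₀.₁₆)CaSi₂O₆: 0.84×24.305 + 0.16×55.845 + 1×40.078 + 2×28.085 + 6×15.999 = 221.593 g/mol.
Mass of Mg per formula unit: 0.84 × 24.305 = 20.416 g.
Weight fraction Mg = 20.416 / 221.593 = 0.0921.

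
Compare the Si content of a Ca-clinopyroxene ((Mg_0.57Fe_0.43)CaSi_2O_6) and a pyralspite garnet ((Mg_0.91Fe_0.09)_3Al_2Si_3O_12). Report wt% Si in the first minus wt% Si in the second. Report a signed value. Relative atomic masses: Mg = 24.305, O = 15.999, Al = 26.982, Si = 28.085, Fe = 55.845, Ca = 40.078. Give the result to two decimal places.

3.94 percentage points

Si in (Mg_0.57Fe_0.43)CaSi_2O_6: molar mass 230.109 g/mol; 2×28.085 = 56.170 g → 24.41 wt%.
Si in (Mg_0.91Fe_0.09)_3Al_2Si_3O_12: molar mass 411.638 g/mol; 3×28.085 = 84.255 g → 20.47 wt%.
Difference = 24.41 − 20.47 = 3.94 percentage points.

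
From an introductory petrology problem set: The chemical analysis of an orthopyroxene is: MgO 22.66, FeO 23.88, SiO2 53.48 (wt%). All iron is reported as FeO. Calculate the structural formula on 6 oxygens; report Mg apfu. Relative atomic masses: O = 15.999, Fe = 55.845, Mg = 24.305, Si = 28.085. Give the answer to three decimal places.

1.261 Mg apfu

MgO: 22.66/40.304 = 0.56223 mol → 0.56223 mol Mg, 0.56223 mol O.
FeO: 23.88/71.844 = 0.33239 mol → 0.33239 mol Fe, 0.33239 mol O.
SiO2: 53.48/60.083 = 0.89010 mol → 0.89010 mol Si, 1.78020 mol O.
Total oxygen = 2.67482 mol. Normalization factor = 6/2.67482 = 2.24314.
Mg per 6 O = 0.56223 × 2.24314 = 1.261.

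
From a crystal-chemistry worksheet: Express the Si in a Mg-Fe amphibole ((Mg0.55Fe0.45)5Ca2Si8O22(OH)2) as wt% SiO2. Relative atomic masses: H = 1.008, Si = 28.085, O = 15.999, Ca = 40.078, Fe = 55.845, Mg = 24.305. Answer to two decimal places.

54.42 wt%

Molar mass of (Mg0.55Fe0.45)5Ca2Si8O22(OH)2 = 2.75×24.305 + 2.25×55.845 + 2×40.078 + 8×28.085 + 24×15.999 + 2×1.008 = 883.318 g/mol.
Each formula unit contains 8 Si, equivalent to 8/1 = 8.0000 mol SiO2.
M(SiO2) = 1×28.085 + 2×15.999 = 60.083 g/mol.
Mass of SiO2 per formula unit = 8.0000 × 60.083 = 480.664 g.
SiO2 wt% = 480.664 / 883.318 × 100 = 54.42%.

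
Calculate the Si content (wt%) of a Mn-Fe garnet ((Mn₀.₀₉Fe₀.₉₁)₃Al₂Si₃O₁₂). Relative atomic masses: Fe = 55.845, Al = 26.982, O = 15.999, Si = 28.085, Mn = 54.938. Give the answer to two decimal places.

Formula mass = 0.27×54.938 + 2.73×55.845 + 2×26.982 + 3×28.085 + 12×15.999 = 497.497 g/mol, of which 84.255 g is Si.
So Si makes up 84.255/497.497 = 0.1694 of the mass, i.e. 16.94%.

16.94 wt%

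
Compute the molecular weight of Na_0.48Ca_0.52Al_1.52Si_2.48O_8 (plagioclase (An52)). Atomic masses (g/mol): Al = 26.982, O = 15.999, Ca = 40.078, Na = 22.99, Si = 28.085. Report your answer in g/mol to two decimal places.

M = 0.48*22.99 + 0.52*40.078 + 1.52*26.982 + 2.48*28.085 + 8*15.999

270.53 g/mol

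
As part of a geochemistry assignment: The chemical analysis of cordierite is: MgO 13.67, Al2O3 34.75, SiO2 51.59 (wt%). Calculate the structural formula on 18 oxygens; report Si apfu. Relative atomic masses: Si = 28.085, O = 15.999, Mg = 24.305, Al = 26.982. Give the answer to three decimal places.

5.020 Si apfu

13.67 wt% MgO ÷ 40.304 g/mol = 0.33917 mol, giving 0.33917 Mg and 0.33917 O.
34.75 wt% Al2O3 ÷ 101.961 g/mol = 0.34082 mol, giving 0.68164 Al and 1.02246 O.
51.59 wt% SiO2 ÷ 60.083 g/mol = 0.85865 mol, giving 0.85865 Si and 1.71730 O.
Oxygen sums to 3.07893; scaling by 18/3.07893 = 5.84619 puts the formula on 18 O.
Si: 0.85865 × 5.84619 = 5.020 atoms per formula unit.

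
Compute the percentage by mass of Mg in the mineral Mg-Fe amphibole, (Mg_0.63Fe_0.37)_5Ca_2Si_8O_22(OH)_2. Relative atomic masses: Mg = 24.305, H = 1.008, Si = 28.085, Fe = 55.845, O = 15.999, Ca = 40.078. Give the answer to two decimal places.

Formula mass = 3.15×24.305 + 1.85×55.845 + 2×40.078 + 8×28.085 + 24×15.999 + 2×1.008 = 870.702 g/mol, of which 76.561 g is Mg.
So Mg makes up 76.561/870.702 = 0.0879 of the mass, i.e. 8.79%.

8.79 weight percent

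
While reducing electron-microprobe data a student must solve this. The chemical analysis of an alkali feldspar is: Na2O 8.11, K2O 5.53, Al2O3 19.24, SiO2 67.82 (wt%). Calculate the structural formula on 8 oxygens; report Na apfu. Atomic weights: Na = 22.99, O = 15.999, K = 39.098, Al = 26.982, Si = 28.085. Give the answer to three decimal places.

Na2O (M=61.979): mol = 0.13085; Na = 0.26170, O = 0.13085.
K2O (M=94.195): mol = 0.05871; K = 0.11742, O = 0.05871.
Al2O3 (M=101.961): mol = 0.18870; Al = 0.37740, O = 0.56610.
SiO2 (M=60.083): mol = 1.12877; Si = 1.12877, O = 2.25754.
ΣO = 3.01320; factor = 8/ΣO = 2.65498.
Na apfu = 0.26170 × 2.65498 = 0.695.

0.695 Na apfu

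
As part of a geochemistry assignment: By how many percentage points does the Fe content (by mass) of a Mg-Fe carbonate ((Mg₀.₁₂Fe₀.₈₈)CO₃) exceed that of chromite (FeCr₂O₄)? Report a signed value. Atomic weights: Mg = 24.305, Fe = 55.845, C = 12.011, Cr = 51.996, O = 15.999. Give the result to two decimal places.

18.90 percentage points

Fe in (Mg₀.₁₂Fe₀.₈₈)CO₃: molar mass 112.068 g/mol; 0.88×55.845 = 49.144 g → 43.85 wt%.
Fe in FeCr₂O₄: molar mass 223.833 g/mol; 1×55.845 = 55.845 g → 24.95 wt%.
Difference = 43.85 − 24.95 = 18.90 percentage points.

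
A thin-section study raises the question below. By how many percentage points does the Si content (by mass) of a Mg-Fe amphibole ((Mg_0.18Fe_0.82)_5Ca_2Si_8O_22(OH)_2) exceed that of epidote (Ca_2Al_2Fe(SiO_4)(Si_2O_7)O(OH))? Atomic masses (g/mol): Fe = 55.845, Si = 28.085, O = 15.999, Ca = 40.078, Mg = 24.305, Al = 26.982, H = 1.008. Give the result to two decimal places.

Si in (Mg_0.18Fe_0.82)_5Ca_2Si_8O_22(OH)_2: molar mass 941.667 g/mol; 8×28.085 = 224.680 g → 23.86 wt%.
Si in Ca_2Al_2Fe(SiO_4)(Si_2O_7)O(OH): molar mass 483.215 g/mol; 3×28.085 = 84.255 g → 17.44 wt%.
Difference = 23.86 − 17.44 = 6.42 percentage points.

6.42 percentage points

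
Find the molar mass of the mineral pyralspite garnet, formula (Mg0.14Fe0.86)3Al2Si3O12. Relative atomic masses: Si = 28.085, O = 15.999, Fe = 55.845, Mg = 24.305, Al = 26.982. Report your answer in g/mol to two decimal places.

The formula mass is the sum 0.42·24.305 + 2.58·55.845 + 2·26.982 + 3·28.085 + 12·15.999.

484.50 g/mol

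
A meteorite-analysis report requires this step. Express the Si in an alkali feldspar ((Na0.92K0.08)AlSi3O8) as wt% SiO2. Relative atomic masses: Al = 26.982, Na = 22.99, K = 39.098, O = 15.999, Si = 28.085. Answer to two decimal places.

Formula mass = 263.508 g/mol.
3 Si → 3.0000 mol SiO2 per formula unit; M(SiO2) = 60.083, so SiO2 mass = 180.249 g.
180.249/263.508 × 100 = 68.40 wt%.

68.40 wt%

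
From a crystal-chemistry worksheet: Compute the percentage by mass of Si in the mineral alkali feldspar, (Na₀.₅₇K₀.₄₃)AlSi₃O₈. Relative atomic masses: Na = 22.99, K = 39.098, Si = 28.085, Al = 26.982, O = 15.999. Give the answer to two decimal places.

31.30 weight percent

M((Na₀.₅₇K₀.₄₃)AlSi₃O₈) = 269.145 g/mol.
Si contributes 3 × 28.085 = 84.255 g per mole.
84.255/269.145 = 0.3130 → 31.30%.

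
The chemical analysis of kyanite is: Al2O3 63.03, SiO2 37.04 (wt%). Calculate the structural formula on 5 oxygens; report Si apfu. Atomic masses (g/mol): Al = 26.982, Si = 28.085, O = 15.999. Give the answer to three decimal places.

0.998 Si apfu

Al2O3: 63.03/101.961 = 0.61818 mol → 1.23636 mol Al, 1.85454 mol O.
SiO2: 37.04/60.083 = 0.61648 mol → 0.61648 mol Si, 1.23296 mol O.
Total oxygen = 3.08750 mol. Normalization factor = 5/3.08750 = 1.61943.
Si per 5 O = 0.61648 × 1.61943 = 0.998.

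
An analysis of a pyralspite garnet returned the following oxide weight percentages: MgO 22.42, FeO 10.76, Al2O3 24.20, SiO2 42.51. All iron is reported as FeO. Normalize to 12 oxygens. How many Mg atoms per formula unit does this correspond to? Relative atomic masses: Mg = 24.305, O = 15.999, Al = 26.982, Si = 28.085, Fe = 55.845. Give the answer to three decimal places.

MgO: 22.42/40.304 = 0.55627 mol → 0.55627 mol Mg, 0.55627 mol O.
FeO: 10.76/71.844 = 0.14977 mol → 0.14977 mol Fe, 0.14977 mol O.
Al2O3: 24.20/101.961 = 0.23735 mol → 0.47470 mol Al, 0.71205 mol O.
SiO2: 42.51/60.083 = 0.70752 mol → 0.70752 mol Si, 1.41504 mol O.
Total oxygen = 2.83313 mol. Normalization factor = 12/2.83313 = 4.23560.
Mg per 12 O = 0.55627 × 4.23560 = 2.356.

2.356 Mg apfu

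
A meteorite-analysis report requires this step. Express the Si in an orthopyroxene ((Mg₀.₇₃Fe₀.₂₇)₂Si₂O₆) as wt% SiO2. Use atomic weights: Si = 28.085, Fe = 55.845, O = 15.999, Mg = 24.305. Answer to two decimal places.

M((Mg₀.₇₃Fe₀.₂₇)₂Si₂O₆) = 217.806 g/mol; M(SiO2) = 60.083 g/mol.
Moles SiO2 per formula unit = 2 Si ÷ 1 = 2.0000.
SiO2 fraction = (2.0000 × 60.083) / 217.806 = 120.166/217.806 = 0.5517.

55.17 wt%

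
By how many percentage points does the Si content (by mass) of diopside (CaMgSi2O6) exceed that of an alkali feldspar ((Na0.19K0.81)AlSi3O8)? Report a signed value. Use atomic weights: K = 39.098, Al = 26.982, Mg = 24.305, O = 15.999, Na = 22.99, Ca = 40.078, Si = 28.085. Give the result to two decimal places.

-4.67 percentage points

Si in CaMgSi2O6: molar mass 216.547 g/mol; 2×28.085 = 56.170 g → 25.94 wt%.
Si in (Na0.19K0.81)AlSi3O8: molar mass 275.266 g/mol; 3×28.085 = 84.255 g → 30.61 wt%.
Difference = 25.94 − 30.61 = -4.67 percentage points.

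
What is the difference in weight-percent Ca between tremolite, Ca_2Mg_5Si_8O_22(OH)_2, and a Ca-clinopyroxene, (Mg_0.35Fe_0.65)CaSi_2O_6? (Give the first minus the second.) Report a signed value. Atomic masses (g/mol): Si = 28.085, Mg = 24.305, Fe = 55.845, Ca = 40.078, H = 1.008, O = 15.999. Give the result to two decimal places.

First mineral: 80.156 g Ca in 812.353 g formula = 9.87 wt% Ca.
Second mineral: 40.078 g Ca in 237.048 g formula = 16.91 wt% Ca.
9.87% − 16.91% gives a difference of -7.04 percentage points.

-7.04 percentage points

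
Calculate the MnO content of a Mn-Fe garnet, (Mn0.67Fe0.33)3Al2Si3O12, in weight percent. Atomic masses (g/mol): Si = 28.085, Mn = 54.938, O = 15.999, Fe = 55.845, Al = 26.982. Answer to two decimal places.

28.75 wt%

M((Mn0.67Fe0.33)3Al2Si3O12) = 495.919 g/mol; M(MnO) = 70.937 g/mol.
Moles MnO per formula unit = 2.01 Mn ÷ 1 = 2.0100.
MnO fraction = (2.0100 × 70.937) / 495.919 = 142.583/495.919 = 0.2875.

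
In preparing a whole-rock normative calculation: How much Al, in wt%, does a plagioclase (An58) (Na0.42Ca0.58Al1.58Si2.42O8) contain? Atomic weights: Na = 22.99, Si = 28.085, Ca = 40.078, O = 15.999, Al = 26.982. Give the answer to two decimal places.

Formula mass = 0.42×22.99 + 0.58×40.078 + 1.58×26.982 + 2.42×28.085 + 8×15.999 = 271.490 g/mol, of which 42.632 g is Al.
So Al makes up 42.632/271.490 = 0.1570 of the mass, i.e. 15.70%.

15.70 wt%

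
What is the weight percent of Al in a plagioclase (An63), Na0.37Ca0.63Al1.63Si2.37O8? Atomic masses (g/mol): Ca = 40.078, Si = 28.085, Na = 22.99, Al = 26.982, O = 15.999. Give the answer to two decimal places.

Molar mass of Na0.37Ca0.63Al1.63Si2.37O8: 0.37×22.99 + 0.63×40.078 + 1.63×26.982 + 2.37×28.085 + 8×15.999 = 272.290 g/mol.
Mass of Al per formula unit: 1.63 × 26.982 = 43.981 g.
Weight fraction Al = 43.981 / 272.290 = 0.1615.

16.15 mass %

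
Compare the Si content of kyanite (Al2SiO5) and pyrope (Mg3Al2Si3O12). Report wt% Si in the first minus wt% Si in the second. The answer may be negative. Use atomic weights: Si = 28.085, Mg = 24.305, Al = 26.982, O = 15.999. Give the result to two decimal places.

-3.57 percentage points

First mineral: 28.085 g Si in 162.044 g formula = 17.33 wt% Si.
Second mineral: 84.255 g Si in 403.122 g formula = 20.90 wt% Si.
17.33% − 20.90% gives a difference of -3.57 percentage points.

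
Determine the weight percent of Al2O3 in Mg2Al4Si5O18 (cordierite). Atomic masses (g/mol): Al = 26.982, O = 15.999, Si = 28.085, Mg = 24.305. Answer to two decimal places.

Formula mass = 584.945 g/mol.
4 Al → 2.0000 mol Al2O3 per formula unit; M(Al2O3) = 101.961, so Al2O3 mass = 203.922 g.
203.922/584.945 × 100 = 34.86 wt%.

34.86 wt%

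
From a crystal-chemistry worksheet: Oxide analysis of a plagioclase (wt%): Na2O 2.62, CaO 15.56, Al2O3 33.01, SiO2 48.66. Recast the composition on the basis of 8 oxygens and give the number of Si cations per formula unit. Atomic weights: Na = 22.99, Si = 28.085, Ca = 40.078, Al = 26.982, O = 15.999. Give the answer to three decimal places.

Na2O (M=61.979): mol = 0.04227; Na = 0.08454, O = 0.04227.
CaO (M=56.077): mol = 0.27748; Ca = 0.27748, O = 0.27748.
Al2O3 (M=101.961): mol = 0.32375; Al = 0.64750, O = 0.97125.
SiO2 (M=60.083): mol = 0.80988; Si = 0.80988, O = 1.61976.
ΣO = 2.91076; factor = 8/ΣO = 2.74842.
Si apfu = 0.80988 × 2.74842 = 2.226.

2.226 Si apfu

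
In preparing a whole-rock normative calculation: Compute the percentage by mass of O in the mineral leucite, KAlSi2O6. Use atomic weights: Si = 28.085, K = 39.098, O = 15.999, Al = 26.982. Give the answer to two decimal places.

Formula mass = 1*39.098 + 1*26.982 + 2*28.085 + 6*15.999 = 218.244 g/mol, of which 95.994 g is O.
So O makes up 95.994/218.244 = 0.4398 of the mass, i.e. 43.98%.

43.98 mass %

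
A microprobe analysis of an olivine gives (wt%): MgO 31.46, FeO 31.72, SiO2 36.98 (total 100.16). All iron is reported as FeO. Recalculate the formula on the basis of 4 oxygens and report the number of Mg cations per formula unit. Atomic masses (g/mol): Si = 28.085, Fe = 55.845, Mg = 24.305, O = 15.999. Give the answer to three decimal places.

31.46 wt% MgO ÷ 40.304 g/mol = 0.78057 mol, giving 0.78057 Mg and 0.78057 O.
31.72 wt% FeO ÷ 71.844 g/mol = 0.44151 mol, giving 0.44151 Fe and 0.44151 O.
36.98 wt% SiO2 ÷ 60.083 g/mol = 0.61548 mol, giving 0.61548 Si and 1.23096 O.
Oxygen sums to 2.45304; scaling by 4/2.45304 = 1.63063 puts the formula on 4 O.
Mg: 0.78057 × 1.63063 = 1.273 atoms per formula unit.

1.273 Mg apfu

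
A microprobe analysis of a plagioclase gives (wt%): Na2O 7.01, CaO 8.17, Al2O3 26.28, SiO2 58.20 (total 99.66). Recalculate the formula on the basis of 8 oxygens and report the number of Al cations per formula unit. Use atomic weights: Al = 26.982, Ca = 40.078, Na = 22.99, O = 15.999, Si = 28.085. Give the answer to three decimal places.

7.01 wt% Na2O ÷ 61.979 g/mol = 0.11310 mol, giving 0.22620 Na and 0.11310 O.
8.17 wt% CaO ÷ 56.077 g/mol = 0.14569 mol, giving 0.14569 Ca and 0.14569 O.
26.28 wt% Al2O3 ÷ 101.961 g/mol = 0.25775 mol, giving 0.51550 Al and 0.77325 O.
58.20 wt% SiO2 ÷ 60.083 g/mol = 0.96866 mol, giving 0.96866 Si and 1.93732 O.
Oxygen sums to 2.96936; scaling by 8/2.96936 = 2.69418 puts the formula on 8 O.
Al: 0.51550 × 2.69418 = 1.389 atoms per formula unit.

1.389 Al apfu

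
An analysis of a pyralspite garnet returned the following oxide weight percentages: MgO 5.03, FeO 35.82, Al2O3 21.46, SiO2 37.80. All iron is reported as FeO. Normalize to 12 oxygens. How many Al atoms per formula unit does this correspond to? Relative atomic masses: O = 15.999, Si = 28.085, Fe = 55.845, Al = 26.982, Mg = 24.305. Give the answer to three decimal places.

2.010 Al apfu

5.03 wt% MgO ÷ 40.304 g/mol = 0.12480 mol, giving 0.12480 Mg and 0.12480 O.
35.82 wt% FeO ÷ 71.844 g/mol = 0.49858 mol, giving 0.49858 Fe and 0.49858 O.
21.46 wt% Al2O3 ÷ 101.961 g/mol = 0.21047 mol, giving 0.42094 Al and 0.63141 O.
37.80 wt% SiO2 ÷ 60.083 g/mol = 0.62913 mol, giving 0.62913 Si and 1.25826 O.
Oxygen sums to 2.51305; scaling by 12/2.51305 = 4.77507 puts the formula on 12 O.
Al: 0.42094 × 4.77507 = 2.010 atoms per formula unit.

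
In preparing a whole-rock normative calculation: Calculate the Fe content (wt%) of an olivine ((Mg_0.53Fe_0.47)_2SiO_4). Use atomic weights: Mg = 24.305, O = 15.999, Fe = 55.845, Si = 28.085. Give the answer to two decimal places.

30.82 wt%

M((Mg_0.53Fe_0.47)_2SiO_4) = 170.339 g/mol.
Fe contributes 0.94 × 55.845 = 52.494 g per mole.
52.494/170.339 = 0.3082 → 30.82%.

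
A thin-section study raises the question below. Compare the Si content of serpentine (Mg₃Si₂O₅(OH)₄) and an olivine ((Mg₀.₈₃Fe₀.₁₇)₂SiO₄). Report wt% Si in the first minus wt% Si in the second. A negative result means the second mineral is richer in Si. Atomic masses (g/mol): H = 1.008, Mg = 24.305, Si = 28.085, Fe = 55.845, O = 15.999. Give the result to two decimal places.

1.72 percentage points

First mineral: 56.170 g Si in 277.108 g formula = 20.27 wt% Si.
Second mineral: 28.085 g Si in 151.415 g formula = 18.55 wt% Si.
20.27% − 18.55% gives a difference of 1.72 percentage points.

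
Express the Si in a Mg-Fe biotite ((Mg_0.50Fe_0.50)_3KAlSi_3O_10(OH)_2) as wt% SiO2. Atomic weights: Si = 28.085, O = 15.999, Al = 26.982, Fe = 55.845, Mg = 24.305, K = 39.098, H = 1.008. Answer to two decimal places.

Molar mass of (Mg_0.50Fe_0.50)_3KAlSi_3O_10(OH)_2 = 1.50*24.305 + 1.50*55.845 + 1*39.098 + 1*26.982 + 3*28.085 + 12*15.999 + 2*1.008 = 464.564 g/mol.
Each formula unit contains 3 Si, equivalent to 3/1 = 3.0000 mol SiO2.
M(SiO2) = 1×28.085 + 2×15.999 = 60.083 g/mol.
Mass of SiO2 per formula unit = 3.0000 × 60.083 = 180.249 g.
SiO2 wt% = 180.249 / 464.564 × 100 = 38.80%.

38.80 wt%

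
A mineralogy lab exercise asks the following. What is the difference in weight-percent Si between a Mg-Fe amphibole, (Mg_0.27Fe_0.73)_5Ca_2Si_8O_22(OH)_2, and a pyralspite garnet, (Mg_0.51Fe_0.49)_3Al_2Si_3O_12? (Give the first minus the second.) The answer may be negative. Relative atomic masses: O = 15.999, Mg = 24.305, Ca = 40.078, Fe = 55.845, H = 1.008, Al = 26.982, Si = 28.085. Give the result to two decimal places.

5.48 percentage points

M((Mg_0.27Fe_0.73)_5Ca_2Si_8O_22(OH)_2) = 927.474 g/mol, so wt% Si = 224.680/927.474 × 100 = 24.22%.
M((Mg_0.51Fe_0.49)_3Al_2Si_3O_12) = 449.486 g/mol, so wt% Si = 84.255/449.486 × 100 = 18.74%.
24.22 − 18.74 = 5.48 pp.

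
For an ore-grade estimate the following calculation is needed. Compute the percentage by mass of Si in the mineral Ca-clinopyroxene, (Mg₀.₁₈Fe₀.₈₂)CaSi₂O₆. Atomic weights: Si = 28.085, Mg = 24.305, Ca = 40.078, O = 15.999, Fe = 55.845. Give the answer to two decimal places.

Formula mass = 0.18*24.305 + 0.82*55.845 + 1*40.078 + 2*28.085 + 6*15.999 = 242.410 g/mol, of which 56.170 g is Si.
So Si makes up 56.170/242.410 = 0.2317 of the mass, i.e. 23.17%.

23.17 wt%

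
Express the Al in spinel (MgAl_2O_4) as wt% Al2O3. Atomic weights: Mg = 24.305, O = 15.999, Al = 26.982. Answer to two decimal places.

M(MgAl_2O_4) = 142.265 g/mol; M(Al2O3) = 101.961 g/mol.
Moles Al2O3 per formula unit = 2 Al ÷ 2 = 1.0000.
Al2O3 fraction = (1.0000 × 101.961) / 142.265 = 101.961/142.265 = 0.7167.

71.67 wt%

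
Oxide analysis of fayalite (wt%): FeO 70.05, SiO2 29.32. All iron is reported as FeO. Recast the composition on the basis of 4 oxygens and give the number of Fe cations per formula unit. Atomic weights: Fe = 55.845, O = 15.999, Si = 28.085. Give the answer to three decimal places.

70.05 wt% FeO ÷ 71.844 g/mol = 0.97503 mol, giving 0.97503 Fe and 0.97503 O.
29.32 wt% SiO2 ÷ 60.083 g/mol = 0.48799 mol, giving 0.48799 Si and 0.97598 O.
Oxygen sums to 1.95101; scaling by 4/1.95101 = 2.05022 puts the formula on 4 O.
Fe: 0.97503 × 2.05022 = 1.999 atoms per formula unit.

1.999 Fe apfu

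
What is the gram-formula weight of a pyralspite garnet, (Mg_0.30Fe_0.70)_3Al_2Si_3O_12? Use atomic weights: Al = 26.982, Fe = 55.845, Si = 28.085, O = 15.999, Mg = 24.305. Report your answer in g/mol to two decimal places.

469.36 g/mol

Mg: 0.90 × 24.305 = 21.8745
Fe: 2.10 × 55.845 = 117.2745
Al: 2 × 26.982 = 53.9640
Si: 3 × 28.085 = 84.2550
O: 12 × 15.999 = 191.9880
Summing the contributions gives the formula mass.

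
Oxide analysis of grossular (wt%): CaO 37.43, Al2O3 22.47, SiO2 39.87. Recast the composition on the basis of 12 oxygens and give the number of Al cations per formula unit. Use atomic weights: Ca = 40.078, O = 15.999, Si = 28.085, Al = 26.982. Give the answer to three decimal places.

1.992 Al apfu

37.43 wt% CaO ÷ 56.077 g/mol = 0.66748 mol, giving 0.66748 Ca and 0.66748 O.
22.47 wt% Al2O3 ÷ 101.961 g/mol = 0.22038 mol, giving 0.44076 Al and 0.66114 O.
39.87 wt% SiO2 ÷ 60.083 g/mol = 0.66358 mol, giving 0.66358 Si and 1.32716 O.
Oxygen sums to 2.65578; scaling by 12/2.65578 = 4.51845 puts the formula on 12 O.
Al: 0.44076 × 4.51845 = 1.992 atoms per formula unit.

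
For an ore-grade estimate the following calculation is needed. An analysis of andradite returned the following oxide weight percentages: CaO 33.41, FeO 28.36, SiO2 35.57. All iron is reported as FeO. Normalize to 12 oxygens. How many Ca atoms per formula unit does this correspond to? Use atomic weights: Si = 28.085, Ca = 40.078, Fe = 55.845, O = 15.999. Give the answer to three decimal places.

3.288 Ca apfu

CaO (M=56.077): mol = 0.59579; Ca = 0.59579, O = 0.59579.
FeO (M=71.844): mol = 0.39474; Fe = 0.39474, O = 0.39474.
SiO2 (M=60.083): mol = 0.59201; Si = 0.59201, O = 1.18402.
ΣO = 2.17455; factor = 12/ΣO = 5.51838.
Ca apfu = 0.59579 × 5.51838 = 3.288.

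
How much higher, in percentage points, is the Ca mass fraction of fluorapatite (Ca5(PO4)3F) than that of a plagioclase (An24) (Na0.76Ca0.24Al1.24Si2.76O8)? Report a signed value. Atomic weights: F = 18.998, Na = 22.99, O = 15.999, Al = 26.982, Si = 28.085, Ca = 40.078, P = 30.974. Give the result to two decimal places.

M(Ca5(PO4)3F) = 504.298 g/mol, so wt% Ca = 200.390/504.298 × 100 = 39.74%.
M(Na0.76Ca0.24Al1.24Si2.76O8) = 266.055 g/mol, so wt% Ca = 9.619/266.055 × 100 = 3.62%.
39.74 − 3.62 = 36.12 pp.

36.12 percentage points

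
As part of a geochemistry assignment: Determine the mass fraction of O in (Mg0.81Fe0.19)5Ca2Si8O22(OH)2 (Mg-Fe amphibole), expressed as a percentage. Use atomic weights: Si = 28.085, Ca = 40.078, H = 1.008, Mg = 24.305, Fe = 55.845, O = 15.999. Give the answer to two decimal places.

45.59 wt%

Molar mass of (Mg0.81Fe0.19)5Ca2Si8O22(OH)2: 4.05*24.305 + 0.95*55.845 + 2*40.078 + 8*28.085 + 24*15.999 + 2*1.008 = 842.316 g/mol.
Mass of O per formula unit: 24 × 15.999 = 383.976 g.
Weight fraction O = 383.976 / 842.316 = 0.4559.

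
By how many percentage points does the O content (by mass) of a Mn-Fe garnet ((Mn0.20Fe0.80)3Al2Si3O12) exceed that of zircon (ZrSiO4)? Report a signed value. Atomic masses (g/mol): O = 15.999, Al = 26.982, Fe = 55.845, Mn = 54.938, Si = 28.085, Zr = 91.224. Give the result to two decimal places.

O in (Mn0.20Fe0.80)3Al2Si3O12: molar mass 497.198 g/mol; 12×15.999 = 191.988 g → 38.61 wt%.
O in ZrSiO4: molar mass 183.305 g/mol; 4×15.999 = 63.996 g → 34.91 wt%.
Difference = 38.61 − 34.91 = 3.70 percentage points.

3.70 percentage points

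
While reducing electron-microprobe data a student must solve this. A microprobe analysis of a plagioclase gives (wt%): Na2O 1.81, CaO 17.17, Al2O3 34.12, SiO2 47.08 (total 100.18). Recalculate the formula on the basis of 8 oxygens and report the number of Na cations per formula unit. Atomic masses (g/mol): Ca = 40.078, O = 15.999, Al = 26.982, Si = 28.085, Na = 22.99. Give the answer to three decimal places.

1.81 wt% Na2O ÷ 61.979 g/mol = 0.02920 mol, giving 0.05840 Na and 0.02920 O.
17.17 wt% CaO ÷ 56.077 g/mol = 0.30619 mol, giving 0.30619 Ca and 0.30619 O.
34.12 wt% Al2O3 ÷ 101.961 g/mol = 0.33464 mol, giving 0.66928 Al and 1.00392 O.
47.08 wt% SiO2 ÷ 60.083 g/mol = 0.78358 mol, giving 0.78358 Si and 1.56716 O.
Oxygen sums to 2.90647; scaling by 8/2.90647 = 2.75248 puts the formula on 8 O.
Na: 0.05840 × 2.75248 = 0.161 atoms per formula unit.

0.161 Na apfu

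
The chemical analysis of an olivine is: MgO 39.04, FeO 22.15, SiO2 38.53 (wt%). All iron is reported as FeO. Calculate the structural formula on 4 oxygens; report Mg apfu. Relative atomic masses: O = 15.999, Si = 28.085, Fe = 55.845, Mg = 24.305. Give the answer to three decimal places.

1.514 Mg apfu

MgO: 39.04/40.304 = 0.96864 mol → 0.96864 mol Mg, 0.96864 mol O.
FeO: 22.15/71.844 = 0.30831 mol → 0.30831 mol Fe, 0.30831 mol O.
SiO2: 38.53/60.083 = 0.64128 mol → 0.64128 mol Si, 1.28256 mol O.
Total oxygen = 2.55951 mol. Normalization factor = 4/2.55951 = 1.56280.
Mg per 4 O = 0.96864 × 1.56280 = 1.514.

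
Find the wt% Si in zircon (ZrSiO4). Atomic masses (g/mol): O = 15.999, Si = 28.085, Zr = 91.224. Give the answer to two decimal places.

Formula mass = 1*91.224 + 1*28.085 + 4*15.999 = 183.305 g/mol, of which 28.085 g is Si.
So Si makes up 28.085/183.305 = 0.1532 of the mass, i.e. 15.32%.

15.32 wt%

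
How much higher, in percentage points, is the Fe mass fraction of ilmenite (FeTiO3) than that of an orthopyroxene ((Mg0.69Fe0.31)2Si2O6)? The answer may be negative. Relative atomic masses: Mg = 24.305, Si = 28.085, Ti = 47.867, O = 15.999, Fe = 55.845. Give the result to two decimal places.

Fe in FeTiO3: molar mass 151.709 g/mol; 1×55.845 = 55.845 g → 36.81 wt%.
Fe in (Mg0.69Fe0.31)2Si2O6: molar mass 220.329 g/mol; 0.62×55.845 = 34.624 g → 15.71 wt%.
Difference = 36.81 − 15.71 = 21.10 percentage points.

21.10 percentage points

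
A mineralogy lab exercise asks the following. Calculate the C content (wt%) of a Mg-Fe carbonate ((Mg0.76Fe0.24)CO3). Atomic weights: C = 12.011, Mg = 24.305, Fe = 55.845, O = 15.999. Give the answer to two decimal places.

13.07 wt%

Formula mass = 0.76×24.305 + 0.24×55.845 + 1×12.011 + 3×15.999 = 91.883 g/mol, of which 12.011 g is C.
So C makes up 12.011/91.883 = 0.1307 of the mass, i.e. 13.07%.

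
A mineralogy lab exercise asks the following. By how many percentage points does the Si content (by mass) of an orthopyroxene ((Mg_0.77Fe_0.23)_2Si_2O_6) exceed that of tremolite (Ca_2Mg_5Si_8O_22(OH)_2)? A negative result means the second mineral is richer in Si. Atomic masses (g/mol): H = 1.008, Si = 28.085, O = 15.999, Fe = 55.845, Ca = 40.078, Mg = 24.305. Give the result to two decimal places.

-1.57 percentage points

First mineral: 56.170 g Si in 215.282 g formula = 26.09 wt% Si.
Second mineral: 224.680 g Si in 812.353 g formula = 27.66 wt% Si.
26.09% − 27.66% gives a difference of -1.57 percentage points.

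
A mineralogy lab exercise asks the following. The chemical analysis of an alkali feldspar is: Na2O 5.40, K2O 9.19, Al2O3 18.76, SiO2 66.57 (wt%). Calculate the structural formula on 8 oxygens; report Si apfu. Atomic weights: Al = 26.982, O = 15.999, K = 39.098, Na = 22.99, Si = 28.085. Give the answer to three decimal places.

3.002 Si apfu

Na2O (M=61.979): mol = 0.08713; Na = 0.17426, O = 0.08713.
K2O (M=94.195): mol = 0.09756; K = 0.19512, O = 0.09756.
Al2O3 (M=101.961): mol = 0.18399; Al = 0.36798, O = 0.55197.
SiO2 (M=60.083): mol = 1.10797; Si = 1.10797, O = 2.21594.
ΣO = 2.95260; factor = 8/ΣO = 2.70948.
Si apfu = 1.10797 × 2.70948 = 3.002.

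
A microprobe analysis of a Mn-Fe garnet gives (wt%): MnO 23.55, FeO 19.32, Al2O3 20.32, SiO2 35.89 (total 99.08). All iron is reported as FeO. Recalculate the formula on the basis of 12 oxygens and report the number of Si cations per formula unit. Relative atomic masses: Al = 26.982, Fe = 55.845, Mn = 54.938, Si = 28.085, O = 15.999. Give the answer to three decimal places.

2.995 Si apfu

MnO: 23.55/70.937 = 0.33198 mol → 0.33198 mol Mn, 0.33198 mol O.
FeO: 19.32/71.844 = 0.26892 mol → 0.26892 mol Fe, 0.26892 mol O.
Al2O3: 20.32/101.961 = 0.19929 mol → 0.39858 mol Al, 0.59787 mol O.
SiO2: 35.89/60.083 = 0.59734 mol → 0.59734 mol Si, 1.19468 mol O.
Total oxygen = 2.39345 mol. Normalization factor = 12/2.39345 = 5.01368.
Si per 12 O = 0.59734 × 5.01368 = 2.995.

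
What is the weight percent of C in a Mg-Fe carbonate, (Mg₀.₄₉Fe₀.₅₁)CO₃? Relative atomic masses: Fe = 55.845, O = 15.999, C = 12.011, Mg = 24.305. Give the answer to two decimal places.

Molar mass of (Mg₀.₄₉Fe₀.₅₁)CO₃: 0.49×24.305 + 0.51×55.845 + 1×12.011 + 3×15.999 = 100.398 g/mol.
Mass of C per formula unit: 1 × 12.011 = 12.011 g.
Weight fraction C = 12.011 / 100.398 = 0.1196.

11.96 mass %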